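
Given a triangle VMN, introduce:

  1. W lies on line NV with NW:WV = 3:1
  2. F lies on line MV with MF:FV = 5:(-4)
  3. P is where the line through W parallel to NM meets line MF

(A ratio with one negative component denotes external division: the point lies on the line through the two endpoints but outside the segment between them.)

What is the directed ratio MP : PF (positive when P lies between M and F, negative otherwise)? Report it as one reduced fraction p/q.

Set V = (0, 0), M = (1, 0), N = (0, 1); any affine frame gives the same invariant.
1. W lies on line NV with NW:WV = 3:1 ⇒ W = (0, 1/4)
2. F lies on line MV with MF:FV = 5:(-4) ⇒ F = (-4, 0)
3. P is where the line through W parallel to NM meets line MF ⇒ P = (1/4, 0)
P = M + t·(F−M) with t = 3/20, so MP:PF = t:(1−t) = 3/20:17/20

MP:PF = 3/17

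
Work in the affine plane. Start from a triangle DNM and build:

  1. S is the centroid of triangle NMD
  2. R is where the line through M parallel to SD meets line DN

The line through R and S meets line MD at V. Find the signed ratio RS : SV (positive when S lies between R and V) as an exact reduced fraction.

Set D = (0, 0), N = (1, 0), M = (0, 1); any affine frame gives the same invariant.
1. S is the centroid of triangle NMD ⇒ S = (1/3, 1/3)
2. R is where the line through M parallel to SD meets line DN ⇒ R = (-1, 0)
line RS meets MD at V = (0, 1/4)
S = R + t·(V−R) with t = 4/3, so RS:SV = 4/3:-1/3

RS:SV = -4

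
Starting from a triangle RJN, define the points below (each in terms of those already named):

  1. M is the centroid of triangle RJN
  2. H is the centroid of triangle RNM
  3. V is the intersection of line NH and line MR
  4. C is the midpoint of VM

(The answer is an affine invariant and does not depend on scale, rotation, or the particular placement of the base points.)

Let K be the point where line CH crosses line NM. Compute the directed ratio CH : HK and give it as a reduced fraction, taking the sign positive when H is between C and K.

Assign R = (0, 0), J = (1, 0), N = (0, 1) — the answer is frame-independent, so this choice is without loss of generality.
1. M is the centroid of triangle RJN ⇒ M = (1/3, 1/3)
2. H is the centroid of triangle RNM ⇒ H = (1/9, 4/9)
3. V is the intersection of line NH and line MR ⇒ V = (1/6, 1/6)
4. C is the midpoint of VM ⇒ C = (1/4, 1/4)
line CH meets NM at K = (2/3, -1/3)
H = C + t·(K−C) with t = -1/3, so CH:HK = -1/3:4/3

CH:HK = -1/4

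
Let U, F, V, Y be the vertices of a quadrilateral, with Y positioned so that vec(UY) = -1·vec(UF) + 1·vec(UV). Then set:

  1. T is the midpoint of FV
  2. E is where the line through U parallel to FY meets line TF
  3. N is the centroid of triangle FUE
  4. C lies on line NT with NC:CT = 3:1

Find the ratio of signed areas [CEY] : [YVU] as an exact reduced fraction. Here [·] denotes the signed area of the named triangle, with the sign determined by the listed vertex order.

[CEY]:[YVU] = 9/8

Set U = (0, 0), F = (1, 0), V = (0, 1), Y = (-1, 1); any affine frame gives the same invariant.
1. T is the midpoint of FV ⇒ T = (1/2, 1/2)
2. E is where the line through U parallel to FY meets line TF ⇒ E = (2, -1)
3. N is the centroid of triangle FUE ⇒ N = (1, -1/3)
4. C lies on line NT with NC:CT = 3:1 ⇒ C = (5/8, 7/24)
2·[CEY] = -9/8, 2·[YVU] = -1
[CEY]:[YVU] = -9/8:-1 = 9/8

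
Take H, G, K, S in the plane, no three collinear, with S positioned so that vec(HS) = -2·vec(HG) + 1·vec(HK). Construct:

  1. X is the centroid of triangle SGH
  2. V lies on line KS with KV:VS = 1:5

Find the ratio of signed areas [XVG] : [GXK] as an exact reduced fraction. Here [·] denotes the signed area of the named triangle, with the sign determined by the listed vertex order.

[XVG]:[GXK] = 8/9

Work in coordinates with H = (0, 0), G = (1, 0), K = (0, 1), S = (-2, 1).
1. X is the centroid of triangle SGH ⇒ X = (-1/3, 1/3)
2. V lies on line KS with KV:VS = 1:5 ⇒ V = (-1/3, 1)
2·[XVG] = -8/9, 2·[GXK] = -1
[XVG]:[GXK] = -8/9:-1 = 8/9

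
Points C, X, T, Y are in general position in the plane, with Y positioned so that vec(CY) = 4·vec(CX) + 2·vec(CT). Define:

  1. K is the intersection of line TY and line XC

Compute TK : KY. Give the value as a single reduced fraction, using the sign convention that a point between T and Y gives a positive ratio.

TK:KY = -1/2

Set C = (0, 0), X = (1, 0), T = (0, 1), Y = (4, 2); any affine frame gives the same invariant.
1. K is the intersection of line TY and line XC ⇒ K = (-4, 0)
K = T + t·(Y−T) with t = -1, so TK:KY = t:(1−t) = -1:2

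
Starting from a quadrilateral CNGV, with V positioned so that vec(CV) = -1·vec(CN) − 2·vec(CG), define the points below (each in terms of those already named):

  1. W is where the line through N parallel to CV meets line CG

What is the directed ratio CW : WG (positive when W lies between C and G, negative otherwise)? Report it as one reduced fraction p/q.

CW:WG = -2/3

Assign C = (0, 0), N = (1, 0), G = (0, 1), V = (-1, -2) — the answer is frame-independent, so this choice is without loss of generality.
1. W is where the line through N parallel to CV meets line CG ⇒ W = (0, -2)
W = C + t·(G−C) with t = -2, so CW:WG = t:(1−t) = -2:3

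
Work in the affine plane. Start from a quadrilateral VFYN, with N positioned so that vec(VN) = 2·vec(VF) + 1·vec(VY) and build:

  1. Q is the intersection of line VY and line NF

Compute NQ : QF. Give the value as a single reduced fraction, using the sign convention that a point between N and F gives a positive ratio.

Choose coordinates V = (0, 0), F = (1, 0), Y = (0, 1), N = (2, 1).
1. Q is the intersection of line VY and line NF ⇒ Q = (0, -1)
Q = N + t·(F−N) with t = 2, so NQ:QF = t:(1−t) = 2:-1

NQ:QF = -2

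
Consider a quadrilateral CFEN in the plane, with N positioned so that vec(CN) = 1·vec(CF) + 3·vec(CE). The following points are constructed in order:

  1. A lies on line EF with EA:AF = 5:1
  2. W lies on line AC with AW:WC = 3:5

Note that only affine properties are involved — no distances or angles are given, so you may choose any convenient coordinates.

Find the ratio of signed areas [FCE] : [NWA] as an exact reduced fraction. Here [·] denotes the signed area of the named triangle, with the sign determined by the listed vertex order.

[FCE]:[NWA] = -8/7

Work in coordinates with C = (0, 0), F = (1, 0), E = (0, 1), N = (1, 3).
1. A lies on line EF with EA:AF = 5:1 ⇒ A = (5/6, 1/6)
2. W lies on line AC with AW:WC = 3:5 ⇒ W = (25/48, 5/48)
2·[FCE] = -1, 2·[NWA] = 7/8
[FCE]:[NWA] = -1:7/8 = -8/7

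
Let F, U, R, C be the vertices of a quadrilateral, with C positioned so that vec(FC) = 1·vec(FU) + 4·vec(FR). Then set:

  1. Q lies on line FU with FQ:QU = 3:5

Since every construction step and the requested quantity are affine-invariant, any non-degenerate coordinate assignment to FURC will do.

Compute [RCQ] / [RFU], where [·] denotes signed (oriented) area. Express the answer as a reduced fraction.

Set F = (0, 0), U = (1, 0), R = (0, 1), C = (1, 4); any affine frame gives the same invariant.
1. Q lies on line FU with FQ:QU = 3:5 ⇒ Q = (3/8, 0)
2·[RCQ] = -17/8, 2·[RFU] = 1
[RCQ]:[RFU] = -17/8:1 = -17/8

[RCQ]:[RFU] = -17/8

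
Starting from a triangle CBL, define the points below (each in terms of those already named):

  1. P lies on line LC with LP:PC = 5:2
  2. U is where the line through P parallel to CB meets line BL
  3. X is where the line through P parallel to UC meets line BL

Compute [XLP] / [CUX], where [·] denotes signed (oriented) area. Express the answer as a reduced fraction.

Work in coordinates with C = (0, 0), B = (1, 0), L = (0, 1).
1. P lies on line LC with LP:PC = 5:2 ⇒ P = (0, 2/7)
2. U is where the line through P parallel to CB meets line BL ⇒ U = (5/7, 2/7)
3. X is where the line through P parallel to UC meets line BL ⇒ X = (25/49, 24/49)
2·[XLP] = 125/343, 2·[CUX] = 10/49
[XLP]:[CUX] = 125/343:10/49 = 25/14

[XLP]:[CUX] = 25/14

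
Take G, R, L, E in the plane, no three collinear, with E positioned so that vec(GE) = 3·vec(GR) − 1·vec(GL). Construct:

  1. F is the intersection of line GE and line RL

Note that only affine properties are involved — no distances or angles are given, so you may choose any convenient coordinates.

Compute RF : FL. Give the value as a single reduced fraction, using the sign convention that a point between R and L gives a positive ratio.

RF:FL = -1/3

Work in coordinates with G = (0, 0), R = (1, 0), L = (0, 1), E = (3, -1).
1. F is the intersection of line GE and line RL ⇒ F = (3/2, -1/2)
F = R + t·(L−R) with t = -1/2, so RF:FL = t:(1−t) = -1/2:3/2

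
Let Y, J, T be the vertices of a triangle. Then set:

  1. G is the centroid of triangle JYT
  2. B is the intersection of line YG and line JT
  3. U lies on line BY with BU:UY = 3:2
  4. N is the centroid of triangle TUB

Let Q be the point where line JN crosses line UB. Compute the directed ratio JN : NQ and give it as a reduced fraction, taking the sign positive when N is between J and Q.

Choose coordinates Y = (0, 0), J = (1, 0), T = (0, 1).
1. G is the centroid of triangle JYT ⇒ G = (1/3, 1/3)
2. B is the intersection of line YG and line JT ⇒ B = (1/2, 1/2)
3. U lies on line BY with BU:UY = 3:2 ⇒ U = (1/5, 1/5)
4. N is the centroid of triangle TUB ⇒ N = (7/30, 17/30)
line JN meets UB at Q = (17/40, 17/40)
N = J + t·(Q−J) with t = 4/3, so JN:NQ = 4/3:-1/3

JN:NQ = -4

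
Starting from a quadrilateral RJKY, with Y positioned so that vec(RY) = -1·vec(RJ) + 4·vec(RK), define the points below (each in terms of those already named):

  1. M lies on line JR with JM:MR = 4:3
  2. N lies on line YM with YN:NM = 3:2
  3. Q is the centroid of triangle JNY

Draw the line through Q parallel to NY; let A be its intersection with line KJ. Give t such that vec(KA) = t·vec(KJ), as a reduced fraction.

Choose coordinates R = (0, 0), J = (1, 0), K = (0, 1), Y = (-1, 4).
1. M lies on line JR with JM:MR = 4:3 ⇒ M = (3/7, 0)
2. N lies on line YM with YN:NM = 3:2 ⇒ N = (-1/7, 8/5)
3. Q is the centroid of triangle JNY ⇒ Q = (-1/21, 28/15)
through Q parallel to NY: direction (-6/7, 12/5); meets KJ at A = (11/27, 16/27)
A = K + t·(J−K) with t = 11/27

t = 11/27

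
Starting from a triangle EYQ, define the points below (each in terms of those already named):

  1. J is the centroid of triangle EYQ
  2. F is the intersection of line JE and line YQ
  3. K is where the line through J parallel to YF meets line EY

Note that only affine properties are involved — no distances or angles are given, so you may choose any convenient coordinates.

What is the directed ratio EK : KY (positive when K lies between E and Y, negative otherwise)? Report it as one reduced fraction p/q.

Set E = (0, 0), Y = (1, 0), Q = (0, 1); any affine frame gives the same invariant.
1. J is the centroid of triangle EYQ ⇒ J = (1/3, 1/3)
2. F is the intersection of line JE and line YQ ⇒ F = (1/2, 1/2)
3. K is where the line through J parallel to YF meets line EY ⇒ K = (2/3, 0)
K = E + t·(Y−E) with t = 2/3, so EK:KY = t:(1−t) = 2/3:1/3

EK:KY = 2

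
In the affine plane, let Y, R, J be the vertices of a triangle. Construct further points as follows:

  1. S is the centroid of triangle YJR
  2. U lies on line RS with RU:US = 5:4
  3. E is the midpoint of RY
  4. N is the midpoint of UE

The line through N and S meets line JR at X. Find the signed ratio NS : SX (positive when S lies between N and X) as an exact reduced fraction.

NS:SX = 1/36

Choose coordinates Y = (0, 0), R = (1, 0), J = (0, 1).
1. S is the centroid of triangle YJR ⇒ S = (1/3, 1/3)
2. U lies on line RS with RU:US = 5:4 ⇒ U = (17/27, 5/27)
3. E is the midpoint of RY ⇒ E = (1/2, 0)
4. N is the midpoint of UE ⇒ N = (61/108, 5/54)
line NS meets JR at X = (-8, 9)
S = N + t·(X−N) with t = 1/37, so NS:SX = 1/37:36/37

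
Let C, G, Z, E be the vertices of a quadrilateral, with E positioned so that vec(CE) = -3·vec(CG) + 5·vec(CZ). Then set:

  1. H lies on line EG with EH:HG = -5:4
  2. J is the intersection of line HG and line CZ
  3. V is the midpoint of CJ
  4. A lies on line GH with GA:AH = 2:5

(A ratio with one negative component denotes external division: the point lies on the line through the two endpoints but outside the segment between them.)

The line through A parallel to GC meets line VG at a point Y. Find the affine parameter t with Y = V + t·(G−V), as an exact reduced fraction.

Choose coordinates C = (0, 0), G = (1, 0), Z = (0, 1), E = (-3, 5).
1. H lies on line EG with EH:HG = -5:4 ⇒ H = (17, -20)
2. J is the intersection of line HG and line CZ ⇒ J = (0, 5/4)
3. V is the midpoint of CJ ⇒ V = (0, 5/8)
4. A lies on line GH with GA:AH = 2:5 ⇒ A = (39/7, -40/7)
through A parallel to GC: direction (-1, 0); meets VG at Y = (71/7, -40/7)
Y = V + t·(G−V) with t = 71/7

t = 71/7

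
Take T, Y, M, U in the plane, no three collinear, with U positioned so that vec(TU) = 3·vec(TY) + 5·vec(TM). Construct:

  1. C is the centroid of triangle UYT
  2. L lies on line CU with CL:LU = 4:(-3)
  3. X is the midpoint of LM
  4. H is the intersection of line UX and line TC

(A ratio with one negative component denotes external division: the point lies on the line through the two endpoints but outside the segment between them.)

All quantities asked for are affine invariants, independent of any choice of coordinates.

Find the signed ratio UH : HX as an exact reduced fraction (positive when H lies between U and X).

UH:HX = -5/12

Set T = (0, 0), Y = (1, 0), M = (0, 1), U = (3, 5); any affine frame gives the same invariant.
1. C is the centroid of triangle UYT ⇒ C = (4/3, 5/3)
2. L lies on line CU with CL:LU = 4:(-3) ⇒ L = (8, 15)
3. X is the midpoint of LM ⇒ X = (4, 8)
4. H is the intersection of line UX and line TC ⇒ H = (16/7, 20/7)
H = U + t·(X−U) with t = -5/7, so UH:HX = t:(1−t) = -5/7:12/7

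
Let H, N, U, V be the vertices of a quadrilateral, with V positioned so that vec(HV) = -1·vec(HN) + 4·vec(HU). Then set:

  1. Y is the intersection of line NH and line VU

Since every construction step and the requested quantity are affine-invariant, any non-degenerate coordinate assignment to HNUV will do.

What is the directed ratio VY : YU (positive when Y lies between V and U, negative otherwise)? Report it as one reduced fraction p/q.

VY:YU = -4

Set H = (0, 0), N = (1, 0), U = (0, 1), V = (-1, 4); any affine frame gives the same invariant.
1. Y is the intersection of line NH and line VU ⇒ Y = (1/3, 0)
Y = V + t·(U−V) with t = 4/3, so VY:YU = t:(1−t) = 4/3:-1/3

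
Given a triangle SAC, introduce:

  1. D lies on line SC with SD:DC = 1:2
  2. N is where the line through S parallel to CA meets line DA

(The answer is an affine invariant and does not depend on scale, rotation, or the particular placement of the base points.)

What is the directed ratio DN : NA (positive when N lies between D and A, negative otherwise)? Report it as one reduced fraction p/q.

Work in coordinates with S = (0, 0), A = (1, 0), C = (0, 1).
1. D lies on line SC with SD:DC = 1:2 ⇒ D = (0, 1/3)
2. N is where the line through S parallel to CA meets line DA ⇒ N = (-1/2, 1/2)
N = D + t·(A−D) with t = -1/2, so DN:NA = t:(1−t) = -1/2:3/2

DN:NA = -1/3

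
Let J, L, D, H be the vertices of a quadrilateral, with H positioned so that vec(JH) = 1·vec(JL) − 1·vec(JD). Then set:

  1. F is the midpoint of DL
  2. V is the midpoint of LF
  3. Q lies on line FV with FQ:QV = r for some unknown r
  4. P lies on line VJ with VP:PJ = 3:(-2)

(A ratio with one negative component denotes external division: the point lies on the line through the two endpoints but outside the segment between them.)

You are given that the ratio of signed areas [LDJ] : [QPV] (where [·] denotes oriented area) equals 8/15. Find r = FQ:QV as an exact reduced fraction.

Choose coordinates J = (0, 0), L = (1, 0), D = (0, 1), H = (1, -1).
1. F is the midpoint of DL ⇒ F = (1/2, 1/2)
2. V is the midpoint of LF ⇒ V = (3/4, 1/4)
3. With FQ:QV = r, write λ = r/(r+1) so Q = F + λ·(V−F); Q is affine-linear in λ
4. P lies on line VJ with VP:PJ = 3:(-2) ⇒ P = (-3/2, -1/2)
Every point depending on Q is an affine combination of Q and λ-independent points, so each such coordinate is linear in λ; the λ² term in each signed area is a multiple of (V−F)×(V−F) = 0, so 2·[LDJ] and 2·[QPV] are each linear in λ. Evaluating at λ=0 and λ=1:
  2·[LDJ] = 1,   2·[QPV] = -3/4·λ + 3/4
So [LDJ]:[QPV] = (1) / (-3/4·λ + 3/4). Setting this equal to 8/15:
  1 = 8/15·(-3/4·λ + 3/4)  ⇒  λ = -3/2
Then r = λ/(1−λ) = (-3/2)/(5/2) = -3/5. Check: with r = -3/5, Q = (1/8, 7/8) and [LDJ]:[QPV] = 8/15 as required.

r = -3/5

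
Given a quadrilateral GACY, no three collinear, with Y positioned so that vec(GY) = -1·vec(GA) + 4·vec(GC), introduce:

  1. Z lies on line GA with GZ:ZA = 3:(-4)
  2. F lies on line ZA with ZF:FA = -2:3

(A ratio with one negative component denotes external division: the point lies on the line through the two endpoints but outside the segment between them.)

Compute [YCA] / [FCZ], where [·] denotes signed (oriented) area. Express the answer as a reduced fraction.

[YCA]:[FCZ] = -1/4

Choose coordinates G = (0, 0), A = (1, 0), C = (0, 1), Y = (-1, 4).
1. Z lies on line GA with GZ:ZA = 3:(-4) ⇒ Z = (-3, 0)
2. F lies on line ZA with ZF:FA = -2:3 ⇒ F = (-11, 0)
2·[YCA] = 2, 2·[FCZ] = -8
[YCA]:[FCZ] = 2:-8 = -1/4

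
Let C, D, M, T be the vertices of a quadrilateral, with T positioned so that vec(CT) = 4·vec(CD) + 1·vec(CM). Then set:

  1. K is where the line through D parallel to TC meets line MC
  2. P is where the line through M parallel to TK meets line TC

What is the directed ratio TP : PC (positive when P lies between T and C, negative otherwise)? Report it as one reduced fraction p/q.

Set C = (0, 0), D = (1, 0), M = (0, 1), T = (4, 1); any affine frame gives the same invariant.
1. K is where the line through D parallel to TC meets line MC ⇒ K = (0, -1/4)
2. P is where the line through M parallel to TK meets line TC ⇒ P = (-16, -4)
P = T + t·(C−T) with t = 5, so TP:PC = t:(1−t) = 5:-4

TP:PC = -5/4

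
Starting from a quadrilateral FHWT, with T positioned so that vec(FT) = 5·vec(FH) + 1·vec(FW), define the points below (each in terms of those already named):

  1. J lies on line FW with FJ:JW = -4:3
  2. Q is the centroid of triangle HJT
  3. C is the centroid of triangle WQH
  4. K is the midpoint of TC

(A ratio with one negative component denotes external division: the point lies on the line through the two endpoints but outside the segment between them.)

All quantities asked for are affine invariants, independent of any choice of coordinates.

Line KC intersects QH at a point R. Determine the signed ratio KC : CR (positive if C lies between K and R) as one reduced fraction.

Choose coordinates F = (0, 0), H = (1, 0), W = (0, 1), T = (5, 1).
1. J lies on line FW with FJ:JW = -4:3 ⇒ J = (0, 4)
2. Q is the centroid of triangle HJT ⇒ Q = (2, 5/3)
3. C is the centroid of triangle WQH ⇒ C = (1, 8/9)
4. K is the midpoint of TC ⇒ K = (3, 17/18)
line KC meets QH at R = (91/59, 160/177)
C = K + t·(R−K) with t = 59/43, so KC:CR = 59/43:-16/43

KC:CR = -59/16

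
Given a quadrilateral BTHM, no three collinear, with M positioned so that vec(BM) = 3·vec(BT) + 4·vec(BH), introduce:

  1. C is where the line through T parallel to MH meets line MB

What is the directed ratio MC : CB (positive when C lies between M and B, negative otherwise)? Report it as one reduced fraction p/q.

Assign B = (0, 0), T = (1, 0), H = (0, 1), M = (3, 4) — the answer is frame-independent, so this choice is without loss of generality.
1. C is where the line through T parallel to MH meets line MB ⇒ C = (-3, -4)
C = M + t·(B−M) with t = 2, so MC:CB = t:(1−t) = 2:-1

MC:CB = -2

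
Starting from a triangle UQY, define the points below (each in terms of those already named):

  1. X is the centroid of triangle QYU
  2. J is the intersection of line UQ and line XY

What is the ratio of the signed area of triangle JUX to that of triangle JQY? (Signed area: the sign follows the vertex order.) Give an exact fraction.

Assign U = (0, 0), Q = (1, 0), Y = (0, 1) — the answer is frame-independent, so this choice is without loss of generality.
1. X is the centroid of triangle QYU ⇒ X = (1/3, 1/3)
2. J is the intersection of line UQ and line XY ⇒ J = (1/2, 0)
2·[JUX] = -1/6, 2·[JQY] = 1/2
[JUX]:[JQY] = -1/6:1/2 = -1/3

[JUX]:[JQY] = -1/3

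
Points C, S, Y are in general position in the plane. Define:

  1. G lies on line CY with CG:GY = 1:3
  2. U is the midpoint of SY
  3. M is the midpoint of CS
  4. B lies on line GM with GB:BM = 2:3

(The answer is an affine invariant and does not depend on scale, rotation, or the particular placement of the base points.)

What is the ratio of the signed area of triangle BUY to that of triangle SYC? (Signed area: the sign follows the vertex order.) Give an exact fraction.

Work in coordinates with C = (0, 0), S = (1, 0), Y = (0, 1).
1. G lies on line CY with CG:GY = 1:3 ⇒ G = (0, 1/4)
2. U is the midpoint of SY ⇒ U = (1/2, 1/2)
3. M is the midpoint of CS ⇒ M = (1/2, 0)
4. B lies on line GM with GB:BM = 2:3 ⇒ B = (1/5, 3/20)
2·[BUY] = 13/40, 2·[SYC] = 1
[BUY]:[SYC] = 13/40:1 = 13/40

[BUY]:[SYC] = 13/40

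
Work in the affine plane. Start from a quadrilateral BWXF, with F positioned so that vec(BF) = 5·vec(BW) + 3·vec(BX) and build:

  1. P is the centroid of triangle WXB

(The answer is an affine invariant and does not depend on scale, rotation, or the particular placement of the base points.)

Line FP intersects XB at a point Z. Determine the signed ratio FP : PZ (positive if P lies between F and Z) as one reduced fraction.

FP:PZ = 14

Choose coordinates B = (0, 0), W = (1, 0), X = (0, 1), F = (5, 3).
1. P is the centroid of triangle WXB ⇒ P = (1/3, 1/3)
line FP meets XB at Z = (0, 1/7)
P = F + t·(Z−F) with t = 14/15, so FP:PZ = 14/15:1/15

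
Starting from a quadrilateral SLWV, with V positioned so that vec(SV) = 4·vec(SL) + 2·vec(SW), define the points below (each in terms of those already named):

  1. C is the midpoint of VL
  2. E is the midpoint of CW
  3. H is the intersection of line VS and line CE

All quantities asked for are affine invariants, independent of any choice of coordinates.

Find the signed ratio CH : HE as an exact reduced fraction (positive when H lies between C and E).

Set S = (0, 0), L = (1, 0), W = (0, 1), V = (4, 2); any affine frame gives the same invariant.
1. C is the midpoint of VL ⇒ C = (5/2, 1)
2. E is the midpoint of CW ⇒ E = (5/4, 1)
3. H is the intersection of line VS and line CE ⇒ H = (2, 1)
H = C + t·(E−C) with t = 2/5, so CH:HE = t:(1−t) = 2/5:3/5

CH:HE = 2/3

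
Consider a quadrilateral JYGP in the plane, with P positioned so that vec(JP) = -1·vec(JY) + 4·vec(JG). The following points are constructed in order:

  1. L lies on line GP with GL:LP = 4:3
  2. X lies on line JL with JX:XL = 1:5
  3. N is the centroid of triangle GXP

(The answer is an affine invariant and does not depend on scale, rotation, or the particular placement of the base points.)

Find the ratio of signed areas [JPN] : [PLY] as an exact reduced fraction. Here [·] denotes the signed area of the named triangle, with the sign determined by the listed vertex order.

[JPN]:[PLY] = -5/12

Choose coordinates J = (0, 0), Y = (1, 0), G = (0, 1), P = (-1, 4).
1. L lies on line GP with GL:LP = 4:3 ⇒ L = (-4/7, 19/7)
2. X lies on line JL with JX:XL = 1:5 ⇒ X = (-2/21, 19/42)
3. N is the centroid of triangle GXP ⇒ N = (-23/63, 229/126)
2·[JPN] = -5/14, 2·[PLY] = 6/7
[JPN]:[PLY] = -5/14:6/7 = -5/12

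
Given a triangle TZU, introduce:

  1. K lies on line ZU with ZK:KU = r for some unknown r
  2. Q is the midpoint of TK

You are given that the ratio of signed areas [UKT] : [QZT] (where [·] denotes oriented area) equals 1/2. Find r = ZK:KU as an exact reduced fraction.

Assign T = (0, 0), Z = (1, 0), U = (0, 1) — the answer is frame-independent, so this choice is without loss of generality.
1. With ZK:KU = r, write λ = r/(r+1) so K = Z + λ·(U−Z); K is affine-linear in λ
2. Q is the midpoint of TK ⇒ Q is an affine combination of earlier points and hence also affine-linear in λ
Every point depending on K is an affine combination of K and λ-independent points, so each such coordinate is linear in λ; the λ² term in each signed area is a multiple of (U−Z)×(U−Z) = 0, so 2·[UKT] and 2·[QZT] are each linear in λ. Evaluating at λ=0 and λ=1:
  2·[UKT] = λ − 1,   2·[QZT] = -1/2·λ
So [UKT]:[QZT] = (λ − 1) / (-1/2·λ). Setting this equal to 1/2:
  λ − 1 = 1/2·(-1/2·λ)  ⇒  λ = 4/5
Then r = λ/(1−λ) = (4/5)/(1/5) = 4. Check: with r = 4, K = (1/5, 4/5) and [UKT]:[QZT] = 1/2 as required.

r = 4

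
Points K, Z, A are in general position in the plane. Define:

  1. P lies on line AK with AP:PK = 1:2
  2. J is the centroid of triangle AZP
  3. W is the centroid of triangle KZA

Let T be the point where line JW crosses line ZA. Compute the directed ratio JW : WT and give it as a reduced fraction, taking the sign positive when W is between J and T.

JW:WT = -2/3

Set K = (0, 0), Z = (1, 0), A = (0, 1); any affine frame gives the same invariant.
1. P lies on line AK with AP:PK = 1:2 ⇒ P = (0, 2/3)
2. J is the centroid of triangle AZP ⇒ J = (1/3, 5/9)
3. W is the centroid of triangle KZA ⇒ W = (1/3, 1/3)
line JW meets ZA at T = (1/3, 2/3)
W = J + t·(T−J) with t = -2, so JW:WT = -2:3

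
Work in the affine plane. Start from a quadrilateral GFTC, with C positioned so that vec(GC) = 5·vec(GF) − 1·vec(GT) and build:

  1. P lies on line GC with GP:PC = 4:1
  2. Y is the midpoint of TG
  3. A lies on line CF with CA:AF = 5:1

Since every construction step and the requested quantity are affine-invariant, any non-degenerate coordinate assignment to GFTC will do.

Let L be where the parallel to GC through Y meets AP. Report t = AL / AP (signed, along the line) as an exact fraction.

t = -2

Assign G = (0, 0), F = (1, 0), T = (0, 1), C = (5, -1) — the answer is frame-independent, so this choice is without loss of generality.
1. P lies on line GC with GP:PC = 4:1 ⇒ P = (4, -4/5)
2. Y is the midpoint of TG ⇒ Y = (0, 1/2)
3. A lies on line CF with CA:AF = 5:1 ⇒ A = (5/3, -1/6)
through Y parallel to GC: direction (5, -1); meets AP at L = (-3, 11/10)
L = A + t·(P−A) with t = -2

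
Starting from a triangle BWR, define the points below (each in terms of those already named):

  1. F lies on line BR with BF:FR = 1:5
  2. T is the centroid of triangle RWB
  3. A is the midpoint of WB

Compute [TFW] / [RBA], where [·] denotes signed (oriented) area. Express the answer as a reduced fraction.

[TFW]:[RBA] = 4/9

Set B = (0, 0), W = (1, 0), R = (0, 1); any affine frame gives the same invariant.
1. F lies on line BR with BF:FR = 1:5 ⇒ F = (0, 1/6)
2. T is the centroid of triangle RWB ⇒ T = (1/3, 1/3)
3. A is the midpoint of WB ⇒ A = (1/2, 0)
2·[TFW] = 2/9, 2·[RBA] = 1/2
[TFW]:[RBA] = 2/9:1/2 = 4/9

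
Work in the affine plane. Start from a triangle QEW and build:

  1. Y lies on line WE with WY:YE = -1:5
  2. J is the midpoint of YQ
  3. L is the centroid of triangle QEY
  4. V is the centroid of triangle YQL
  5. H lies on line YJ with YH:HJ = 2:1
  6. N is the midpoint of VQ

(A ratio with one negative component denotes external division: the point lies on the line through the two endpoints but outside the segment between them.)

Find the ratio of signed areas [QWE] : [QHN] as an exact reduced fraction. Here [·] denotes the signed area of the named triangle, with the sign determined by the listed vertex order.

[QWE]:[QHN] = 108/5

Assign Q = (0, 0), E = (1, 0), W = (0, 1) — the answer is frame-independent, so this choice is without loss of generality.
1. Y lies on line WE with WY:YE = -1:5 ⇒ Y = (-1/4, 5/4)
2. J is the midpoint of YQ ⇒ J = (-1/8, 5/8)
3. L is the centroid of triangle QEY ⇒ L = (1/4, 5/12)
4. V is the centroid of triangle YQL ⇒ V = (0, 5/9)
5. H lies on line YJ with YH:HJ = 2:1 ⇒ H = (-1/6, 5/6)
6. N is the midpoint of VQ ⇒ N = (0, 5/18)
2·[QWE] = -1, 2·[QHN] = -5/108
[QWE]:[QHN] = -1:-5/108 = 108/5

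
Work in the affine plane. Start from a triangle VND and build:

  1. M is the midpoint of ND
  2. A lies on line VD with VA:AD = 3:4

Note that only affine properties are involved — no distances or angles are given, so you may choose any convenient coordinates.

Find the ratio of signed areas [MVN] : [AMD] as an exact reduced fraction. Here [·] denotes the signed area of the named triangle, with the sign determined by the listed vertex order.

[MVN]:[AMD] = 7/4

Choose coordinates V = (0, 0), N = (1, 0), D = (0, 1).
1. M is the midpoint of ND ⇒ M = (1/2, 1/2)
2. A lies on line VD with VA:AD = 3:4 ⇒ A = (0, 3/7)
2·[MVN] = 1/2, 2·[AMD] = 2/7
[MVN]:[AMD] = 1/2:2/7 = 7/4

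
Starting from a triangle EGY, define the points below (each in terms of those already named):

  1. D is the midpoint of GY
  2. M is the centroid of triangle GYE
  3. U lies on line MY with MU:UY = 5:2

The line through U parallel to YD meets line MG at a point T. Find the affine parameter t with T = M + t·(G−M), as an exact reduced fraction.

Work in coordinates with E = (0, 0), G = (1, 0), Y = (0, 1).
1. D is the midpoint of GY ⇒ D = (1/2, 1/2)
2. M is the centroid of triangle GYE ⇒ M = (1/3, 1/3)
3. U lies on line MY with MU:UY = 5:2 ⇒ U = (2/21, 17/21)
through U parallel to YD: direction (1/2, -1/2); meets MG at T = (17/21, 2/21)
T = M + t·(G−M) with t = 5/7

t = 5/7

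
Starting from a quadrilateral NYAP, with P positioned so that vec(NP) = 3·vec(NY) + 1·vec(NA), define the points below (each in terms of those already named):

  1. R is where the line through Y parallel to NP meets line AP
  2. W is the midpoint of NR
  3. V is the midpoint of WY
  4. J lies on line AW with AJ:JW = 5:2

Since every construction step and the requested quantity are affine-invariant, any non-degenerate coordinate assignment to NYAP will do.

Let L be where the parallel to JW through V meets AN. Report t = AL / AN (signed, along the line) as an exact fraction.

Set N = (0, 0), Y = (1, 0), A = (0, 1), P = (3, 1); any affine frame gives the same invariant.
1. R is where the line through Y parallel to NP meets line AP ⇒ R = (4, 1)
2. W is the midpoint of NR ⇒ W = (2, 1/2)
3. V is the midpoint of WY ⇒ V = (3/2, 1/4)
4. J lies on line AW with AJ:JW = 5:2 ⇒ J = (10/7, 9/14)
through V parallel to JW: direction (4/7, -1/7); meets AN at L = (0, 5/8)
L = A + t·(N−A) with t = 3/8

t = 3/8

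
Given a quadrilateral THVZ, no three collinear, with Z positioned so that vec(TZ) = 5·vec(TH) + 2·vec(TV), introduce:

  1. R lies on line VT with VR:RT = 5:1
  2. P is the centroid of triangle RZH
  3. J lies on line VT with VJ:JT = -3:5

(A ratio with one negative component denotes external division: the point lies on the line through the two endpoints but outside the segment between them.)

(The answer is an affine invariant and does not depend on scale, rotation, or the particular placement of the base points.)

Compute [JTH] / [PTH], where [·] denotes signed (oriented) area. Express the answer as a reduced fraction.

[JTH]:[PTH] = 45/13

Choose coordinates T = (0, 0), H = (1, 0), V = (0, 1), Z = (5, 2).
1. R lies on line VT with VR:RT = 5:1 ⇒ R = (0, 1/6)
2. P is the centroid of triangle RZH ⇒ P = (2, 13/18)
3. J lies on line VT with VJ:JT = -3:5 ⇒ J = (0, 5/2)
2·[JTH] = 5/2, 2·[PTH] = 13/18
[JTH]:[PTH] = 5/2:13/18 = 45/13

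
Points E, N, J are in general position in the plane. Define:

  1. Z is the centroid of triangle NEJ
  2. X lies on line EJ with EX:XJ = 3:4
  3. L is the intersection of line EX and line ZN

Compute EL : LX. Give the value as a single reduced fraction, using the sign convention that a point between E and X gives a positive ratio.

EL:LX = -7

Assign E = (0, 0), N = (1, 0), J = (0, 1) — the answer is frame-independent, so this choice is without loss of generality.
1. Z is the centroid of triangle NEJ ⇒ Z = (1/3, 1/3)
2. X lies on line EJ with EX:XJ = 3:4 ⇒ X = (0, 3/7)
3. L is the intersection of line EX and line ZN ⇒ L = (0, 1/2)
L = E + t·(X−E) with t = 7/6, so EL:LX = t:(1−t) = 7/6:-1/6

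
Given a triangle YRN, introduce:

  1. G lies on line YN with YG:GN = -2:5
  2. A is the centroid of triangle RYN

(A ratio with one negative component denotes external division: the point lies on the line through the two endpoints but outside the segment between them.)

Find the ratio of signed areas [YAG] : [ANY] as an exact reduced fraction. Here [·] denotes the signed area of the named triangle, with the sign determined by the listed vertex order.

[YAG]:[ANY] = -2/3

Assign Y = (0, 0), R = (1, 0), N = (0, 1) — the answer is frame-independent, so this choice is without loss of generality.
1. G lies on line YN with YG:GN = -2:5 ⇒ G = (0, -2/3)
2. A is the centroid of triangle RYN ⇒ A = (1/3, 1/3)
2·[YAG] = -2/9, 2·[ANY] = 1/3
[YAG]:[ANY] = -2/9:1/3 = -2/3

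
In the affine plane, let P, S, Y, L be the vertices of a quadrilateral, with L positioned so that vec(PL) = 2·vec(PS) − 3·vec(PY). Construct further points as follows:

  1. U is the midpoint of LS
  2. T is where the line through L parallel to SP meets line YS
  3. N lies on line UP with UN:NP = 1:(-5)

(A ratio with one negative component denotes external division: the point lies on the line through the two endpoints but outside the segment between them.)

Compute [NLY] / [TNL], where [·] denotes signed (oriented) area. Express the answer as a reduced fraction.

Work in coordinates with P = (0, 0), S = (1, 0), Y = (0, 1), L = (2, -3).
1. U is the midpoint of LS ⇒ U = (3/2, -3/2)
2. T is where the line through L parallel to SP meets line YS ⇒ T = (4, -3)
3. N lies on line UP with UN:NP = 1:(-5) ⇒ N = (15/8, -15/8)
2·[NLY] = -7/4, 2·[TNL] = 9/4
[NLY]:[TNL] = -7/4:9/4 = -7/9

[NLY]:[TNL] = -7/9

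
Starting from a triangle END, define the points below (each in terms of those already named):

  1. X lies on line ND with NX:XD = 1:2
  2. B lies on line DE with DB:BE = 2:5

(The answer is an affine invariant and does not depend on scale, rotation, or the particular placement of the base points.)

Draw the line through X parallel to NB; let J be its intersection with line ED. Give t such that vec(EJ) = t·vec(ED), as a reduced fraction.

t = 17/21

Choose coordinates E = (0, 0), N = (1, 0), D = (0, 1).
1. X lies on line ND with NX:XD = 1:2 ⇒ X = (2/3, 1/3)
2. B lies on line DE with DB:BE = 2:5 ⇒ B = (0, 5/7)
through X parallel to NB: direction (-1, 5/7); meets ED at J = (0, 17/21)
J = E + t·(D−E) with t = 17/21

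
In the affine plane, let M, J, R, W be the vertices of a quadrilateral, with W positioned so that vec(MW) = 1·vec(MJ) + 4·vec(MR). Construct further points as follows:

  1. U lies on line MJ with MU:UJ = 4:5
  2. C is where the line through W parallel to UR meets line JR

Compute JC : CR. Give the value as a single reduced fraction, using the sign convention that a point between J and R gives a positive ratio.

JC:CR = -16/21

Work in coordinates with M = (0, 0), J = (1, 0), R = (0, 1), W = (1, 4).
1. U lies on line MJ with MU:UJ = 4:5 ⇒ U = (4/9, 0)
2. C is where the line through W parallel to UR meets line JR ⇒ C = (21/5, -16/5)
C = J + t·(R−J) with t = -16/5, so JC:CR = t:(1−t) = -16/5:21/5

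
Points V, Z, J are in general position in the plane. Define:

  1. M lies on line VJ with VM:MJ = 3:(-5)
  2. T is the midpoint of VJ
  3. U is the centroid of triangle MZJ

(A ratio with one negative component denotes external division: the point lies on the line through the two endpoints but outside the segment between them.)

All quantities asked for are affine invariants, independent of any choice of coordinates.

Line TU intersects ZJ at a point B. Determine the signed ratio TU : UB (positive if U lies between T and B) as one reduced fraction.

TU:UB = -2/5

Assign V = (0, 0), Z = (1, 0), J = (0, 1) — the answer is frame-independent, so this choice is without loss of generality.
1. M lies on line VJ with VM:MJ = 3:(-5) ⇒ M = (0, -3/2)
2. T is the midpoint of VJ ⇒ T = (0, 1/2)
3. U is the centroid of triangle MZJ ⇒ U = (1/3, -1/6)
line TU meets ZJ at B = (-1/2, 3/2)
U = T + t·(B−T) with t = -2/3, so TU:UB = -2/3:5/3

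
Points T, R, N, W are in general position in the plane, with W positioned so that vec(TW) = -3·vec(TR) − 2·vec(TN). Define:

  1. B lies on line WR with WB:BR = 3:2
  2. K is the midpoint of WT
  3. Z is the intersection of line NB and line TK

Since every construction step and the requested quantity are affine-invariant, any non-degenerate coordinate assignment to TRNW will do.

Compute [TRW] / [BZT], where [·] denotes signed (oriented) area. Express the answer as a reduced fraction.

Set T = (0, 0), R = (1, 0), N = (0, 1), W = (-3, -2); any affine frame gives the same invariant.
1. B lies on line WR with WB:BR = 3:2 ⇒ B = (-3/5, -4/5)
2. K is the midpoint of WT ⇒ K = (-3/2, -1)
3. Z is the intersection of line NB and line TK ⇒ Z = (-3/7, -2/7)
2·[TRW] = -2, 2·[BZT] = -6/35
[TRW]:[BZT] = -2:-6/35 = 35/3

[TRW]:[BZT] = 35/3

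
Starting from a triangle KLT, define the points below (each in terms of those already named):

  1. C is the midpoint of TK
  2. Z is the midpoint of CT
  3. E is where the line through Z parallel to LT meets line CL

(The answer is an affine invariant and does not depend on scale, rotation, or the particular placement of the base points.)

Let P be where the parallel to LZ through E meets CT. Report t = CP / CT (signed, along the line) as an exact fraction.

Assign K = (0, 0), L = (1, 0), T = (0, 1) — the answer is frame-independent, so this choice is without loss of generality.
1. C is the midpoint of TK ⇒ C = (0, 1/2)
2. Z is the midpoint of CT ⇒ Z = (0, 3/4)
3. E is where the line through Z parallel to LT meets line CL ⇒ E = (1/2, 1/4)
through E parallel to LZ: direction (-1, 3/4); meets CT at P = (0, 5/8)
P = C + t·(T−C) with t = 1/4

t = 1/4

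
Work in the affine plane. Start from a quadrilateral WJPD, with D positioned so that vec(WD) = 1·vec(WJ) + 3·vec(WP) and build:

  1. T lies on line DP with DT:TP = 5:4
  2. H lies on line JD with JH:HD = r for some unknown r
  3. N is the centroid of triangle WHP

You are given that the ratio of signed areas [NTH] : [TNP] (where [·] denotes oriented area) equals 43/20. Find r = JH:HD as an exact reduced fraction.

r = -3/2

Work in coordinates with W = (0, 0), J = (1, 0), P = (0, 1), D = (1, 3).
1. T lies on line DP with DT:TP = 5:4 ⇒ T = (4/9, 17/9)
2. With JH:HD = r, write λ = r/(r+1) so H = J + λ·(D−J); H is affine-linear in λ
3. N is the centroid of triangle WHP ⇒ N is an affine combination of earlier points and hence also affine-linear in λ
Every point depending on H is an affine combination of H and λ-independent points, so each such coordinate is linear in λ; the λ² term in each signed area is a multiple of (D−J)×(D−J) = 0, so 2·[NTH] and 2·[TNP] are each linear in λ. Evaluating at λ=0 and λ=1:
  2·[NTH] = 8/9·λ − 29/27,   2·[TNP] = 4/9·λ − 16/27
So [NTH]:[TNP] = (8/9·λ − 29/27) / (4/9·λ − 16/27). Setting this equal to 43/20:
  8/9·λ − 29/27 = 43/20·(4/9·λ − 16/27)  ⇒  λ = 3
Then r = λ/(1−λ) = (3)/(-2) = -3/2. Check: with r = -3/2, H = (1, 9) and [NTH]:[TNP] = 43/20 as required.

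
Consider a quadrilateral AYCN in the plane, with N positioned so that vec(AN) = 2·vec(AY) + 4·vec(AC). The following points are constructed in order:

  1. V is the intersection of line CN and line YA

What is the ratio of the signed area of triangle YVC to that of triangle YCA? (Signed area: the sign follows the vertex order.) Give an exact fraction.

[YVC]:[YCA] = -5/3

Choose coordinates A = (0, 0), Y = (1, 0), C = (0, 1), N = (2, 4).
1. V is the intersection of line CN and line YA ⇒ V = (-2/3, 0)
2·[YVC] = -5/3, 2·[YCA] = 1
[YVC]:[YCA] = -5/3:1 = -5/3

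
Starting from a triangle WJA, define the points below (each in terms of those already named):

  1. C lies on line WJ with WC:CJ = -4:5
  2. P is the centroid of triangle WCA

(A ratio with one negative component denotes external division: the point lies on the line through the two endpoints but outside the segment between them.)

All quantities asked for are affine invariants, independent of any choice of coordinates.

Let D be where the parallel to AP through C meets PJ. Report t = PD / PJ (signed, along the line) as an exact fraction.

t = -2/3

Assign W = (0, 0), J = (1, 0), A = (0, 1) — the answer is frame-independent, so this choice is without loss of generality.
1. C lies on line WJ with WC:CJ = -4:5 ⇒ C = (-4, 0)
2. P is the centroid of triangle WCA ⇒ P = (-4/3, 1/3)
through C parallel to AP: direction (-4/3, -2/3); meets PJ at D = (-26/9, 5/9)
D = P + t·(J−P) with t = -2/3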